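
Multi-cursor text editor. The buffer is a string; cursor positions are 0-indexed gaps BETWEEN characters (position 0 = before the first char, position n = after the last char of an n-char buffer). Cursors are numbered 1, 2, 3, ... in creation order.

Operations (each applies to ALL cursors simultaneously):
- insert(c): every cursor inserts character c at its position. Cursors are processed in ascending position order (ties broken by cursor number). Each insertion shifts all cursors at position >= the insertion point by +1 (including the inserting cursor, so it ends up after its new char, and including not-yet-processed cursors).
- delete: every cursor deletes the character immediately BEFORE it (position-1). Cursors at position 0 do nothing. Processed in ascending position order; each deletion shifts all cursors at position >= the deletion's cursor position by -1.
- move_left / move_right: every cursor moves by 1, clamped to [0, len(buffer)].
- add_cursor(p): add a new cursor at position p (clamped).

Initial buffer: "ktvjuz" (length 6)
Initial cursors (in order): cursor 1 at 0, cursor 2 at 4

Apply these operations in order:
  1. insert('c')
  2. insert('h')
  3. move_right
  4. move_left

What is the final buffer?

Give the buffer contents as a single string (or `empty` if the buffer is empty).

After op 1 (insert('c')): buffer="cktvjcuz" (len 8), cursors c1@1 c2@6, authorship 1....2..
After op 2 (insert('h')): buffer="chktvjchuz" (len 10), cursors c1@2 c2@8, authorship 11....22..
After op 3 (move_right): buffer="chktvjchuz" (len 10), cursors c1@3 c2@9, authorship 11....22..
After op 4 (move_left): buffer="chktvjchuz" (len 10), cursors c1@2 c2@8, authorship 11....22..

Answer: chktvjchuz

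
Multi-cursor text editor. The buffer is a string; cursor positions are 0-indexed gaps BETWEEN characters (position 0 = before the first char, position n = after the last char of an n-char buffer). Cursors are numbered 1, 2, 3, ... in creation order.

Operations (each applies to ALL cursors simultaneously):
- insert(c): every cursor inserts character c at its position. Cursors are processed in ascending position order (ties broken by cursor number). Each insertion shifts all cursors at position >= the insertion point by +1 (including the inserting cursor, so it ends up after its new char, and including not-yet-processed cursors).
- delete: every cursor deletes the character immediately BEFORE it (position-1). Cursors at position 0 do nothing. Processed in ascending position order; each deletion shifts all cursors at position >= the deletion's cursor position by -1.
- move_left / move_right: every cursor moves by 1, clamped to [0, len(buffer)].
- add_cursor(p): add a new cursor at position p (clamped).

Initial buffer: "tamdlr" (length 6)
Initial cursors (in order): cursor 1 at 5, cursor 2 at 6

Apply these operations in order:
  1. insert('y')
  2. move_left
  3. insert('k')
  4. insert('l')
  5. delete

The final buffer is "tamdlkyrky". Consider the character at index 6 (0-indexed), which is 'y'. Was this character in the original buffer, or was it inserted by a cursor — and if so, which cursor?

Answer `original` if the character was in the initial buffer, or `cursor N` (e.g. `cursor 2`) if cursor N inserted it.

Answer: cursor 1

Derivation:
After op 1 (insert('y')): buffer="tamdlyry" (len 8), cursors c1@6 c2@8, authorship .....1.2
After op 2 (move_left): buffer="tamdlyry" (len 8), cursors c1@5 c2@7, authorship .....1.2
After op 3 (insert('k')): buffer="tamdlkyrky" (len 10), cursors c1@6 c2@9, authorship .....11.22
After op 4 (insert('l')): buffer="tamdlklyrkly" (len 12), cursors c1@7 c2@11, authorship .....111.222
After op 5 (delete): buffer="tamdlkyrky" (len 10), cursors c1@6 c2@9, authorship .....11.22
Authorship (.=original, N=cursor N): . . . . . 1 1 . 2 2
Index 6: author = 1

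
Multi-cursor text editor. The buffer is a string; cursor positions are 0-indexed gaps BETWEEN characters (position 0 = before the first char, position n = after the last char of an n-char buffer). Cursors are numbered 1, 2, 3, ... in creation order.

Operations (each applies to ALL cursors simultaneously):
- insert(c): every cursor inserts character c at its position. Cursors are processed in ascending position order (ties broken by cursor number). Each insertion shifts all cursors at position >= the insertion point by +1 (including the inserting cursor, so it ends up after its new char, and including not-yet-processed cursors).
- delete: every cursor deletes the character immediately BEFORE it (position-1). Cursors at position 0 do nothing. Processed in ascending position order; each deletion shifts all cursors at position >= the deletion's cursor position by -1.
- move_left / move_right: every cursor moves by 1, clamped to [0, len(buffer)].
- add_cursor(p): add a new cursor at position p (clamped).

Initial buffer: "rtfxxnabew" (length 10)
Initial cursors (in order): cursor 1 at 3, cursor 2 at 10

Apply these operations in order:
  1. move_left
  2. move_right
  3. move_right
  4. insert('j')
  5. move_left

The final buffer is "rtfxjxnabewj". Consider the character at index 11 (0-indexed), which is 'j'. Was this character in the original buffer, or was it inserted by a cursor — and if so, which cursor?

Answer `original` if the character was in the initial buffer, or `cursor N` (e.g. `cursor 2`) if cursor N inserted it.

Answer: cursor 2

Derivation:
After op 1 (move_left): buffer="rtfxxnabew" (len 10), cursors c1@2 c2@9, authorship ..........
After op 2 (move_right): buffer="rtfxxnabew" (len 10), cursors c1@3 c2@10, authorship ..........
After op 3 (move_right): buffer="rtfxxnabew" (len 10), cursors c1@4 c2@10, authorship ..........
After op 4 (insert('j')): buffer="rtfxjxnabewj" (len 12), cursors c1@5 c2@12, authorship ....1......2
After op 5 (move_left): buffer="rtfxjxnabewj" (len 12), cursors c1@4 c2@11, authorship ....1......2
Authorship (.=original, N=cursor N): . . . . 1 . . . . . . 2
Index 11: author = 2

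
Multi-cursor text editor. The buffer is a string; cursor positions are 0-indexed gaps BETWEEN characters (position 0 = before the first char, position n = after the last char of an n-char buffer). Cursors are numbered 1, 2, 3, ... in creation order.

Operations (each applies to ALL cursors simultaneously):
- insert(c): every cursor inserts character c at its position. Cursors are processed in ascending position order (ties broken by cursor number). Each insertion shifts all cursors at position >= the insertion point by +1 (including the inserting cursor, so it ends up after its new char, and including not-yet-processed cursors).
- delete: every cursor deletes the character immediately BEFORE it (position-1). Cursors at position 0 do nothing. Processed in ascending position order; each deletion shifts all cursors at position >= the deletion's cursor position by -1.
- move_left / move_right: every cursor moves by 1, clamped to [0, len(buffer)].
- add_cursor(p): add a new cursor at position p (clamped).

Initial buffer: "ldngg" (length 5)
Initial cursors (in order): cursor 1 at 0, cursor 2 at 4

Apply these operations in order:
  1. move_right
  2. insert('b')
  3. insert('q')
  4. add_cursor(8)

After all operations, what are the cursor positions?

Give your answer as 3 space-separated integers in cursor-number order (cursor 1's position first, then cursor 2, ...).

Answer: 3 9 8

Derivation:
After op 1 (move_right): buffer="ldngg" (len 5), cursors c1@1 c2@5, authorship .....
After op 2 (insert('b')): buffer="lbdnggb" (len 7), cursors c1@2 c2@7, authorship .1....2
After op 3 (insert('q')): buffer="lbqdnggbq" (len 9), cursors c1@3 c2@9, authorship .11....22
After op 4 (add_cursor(8)): buffer="lbqdnggbq" (len 9), cursors c1@3 c3@8 c2@9, authorship .11....22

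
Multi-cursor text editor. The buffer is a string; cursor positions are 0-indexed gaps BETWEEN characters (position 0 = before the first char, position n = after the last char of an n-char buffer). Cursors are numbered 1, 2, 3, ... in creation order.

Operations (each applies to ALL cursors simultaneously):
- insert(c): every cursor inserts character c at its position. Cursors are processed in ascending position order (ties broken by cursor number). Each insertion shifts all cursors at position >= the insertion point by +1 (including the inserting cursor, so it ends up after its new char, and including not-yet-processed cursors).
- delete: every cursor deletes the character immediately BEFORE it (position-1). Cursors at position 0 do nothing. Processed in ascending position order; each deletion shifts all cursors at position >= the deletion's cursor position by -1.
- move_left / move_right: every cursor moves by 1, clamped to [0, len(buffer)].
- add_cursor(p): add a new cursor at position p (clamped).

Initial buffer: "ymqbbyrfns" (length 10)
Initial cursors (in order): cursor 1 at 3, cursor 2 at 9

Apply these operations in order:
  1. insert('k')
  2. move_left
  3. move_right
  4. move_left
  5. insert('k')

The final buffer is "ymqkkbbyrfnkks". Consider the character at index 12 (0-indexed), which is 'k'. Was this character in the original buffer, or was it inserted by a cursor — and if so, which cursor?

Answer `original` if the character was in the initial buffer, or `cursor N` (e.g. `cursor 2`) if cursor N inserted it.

Answer: cursor 2

Derivation:
After op 1 (insert('k')): buffer="ymqkbbyrfnks" (len 12), cursors c1@4 c2@11, authorship ...1......2.
After op 2 (move_left): buffer="ymqkbbyrfnks" (len 12), cursors c1@3 c2@10, authorship ...1......2.
After op 3 (move_right): buffer="ymqkbbyrfnks" (len 12), cursors c1@4 c2@11, authorship ...1......2.
After op 4 (move_left): buffer="ymqkbbyrfnks" (len 12), cursors c1@3 c2@10, authorship ...1......2.
After op 5 (insert('k')): buffer="ymqkkbbyrfnkks" (len 14), cursors c1@4 c2@12, authorship ...11......22.
Authorship (.=original, N=cursor N): . . . 1 1 . . . . . . 2 2 .
Index 12: author = 2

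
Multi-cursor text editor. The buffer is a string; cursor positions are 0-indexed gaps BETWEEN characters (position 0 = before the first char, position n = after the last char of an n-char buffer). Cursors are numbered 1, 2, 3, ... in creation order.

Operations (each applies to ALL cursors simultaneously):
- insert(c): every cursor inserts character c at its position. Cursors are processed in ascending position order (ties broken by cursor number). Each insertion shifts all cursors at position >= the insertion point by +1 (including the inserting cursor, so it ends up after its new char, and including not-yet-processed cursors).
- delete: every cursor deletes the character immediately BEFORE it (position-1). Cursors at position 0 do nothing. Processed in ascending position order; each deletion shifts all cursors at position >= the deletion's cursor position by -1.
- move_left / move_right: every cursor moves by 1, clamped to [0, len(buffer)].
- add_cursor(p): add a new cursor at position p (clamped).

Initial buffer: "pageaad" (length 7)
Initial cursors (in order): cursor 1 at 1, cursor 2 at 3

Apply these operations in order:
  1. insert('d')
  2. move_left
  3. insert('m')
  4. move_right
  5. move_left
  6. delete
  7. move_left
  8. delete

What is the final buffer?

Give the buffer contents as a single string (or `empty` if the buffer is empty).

After op 1 (insert('d')): buffer="pdagdeaad" (len 9), cursors c1@2 c2@5, authorship .1..2....
After op 2 (move_left): buffer="pdagdeaad" (len 9), cursors c1@1 c2@4, authorship .1..2....
After op 3 (insert('m')): buffer="pmdagmdeaad" (len 11), cursors c1@2 c2@6, authorship .11..22....
After op 4 (move_right): buffer="pmdagmdeaad" (len 11), cursors c1@3 c2@7, authorship .11..22....
After op 5 (move_left): buffer="pmdagmdeaad" (len 11), cursors c1@2 c2@6, authorship .11..22....
After op 6 (delete): buffer="pdagdeaad" (len 9), cursors c1@1 c2@4, authorship .1..2....
After op 7 (move_left): buffer="pdagdeaad" (len 9), cursors c1@0 c2@3, authorship .1..2....
After op 8 (delete): buffer="pdgdeaad" (len 8), cursors c1@0 c2@2, authorship .1.2....

Answer: pdgdeaad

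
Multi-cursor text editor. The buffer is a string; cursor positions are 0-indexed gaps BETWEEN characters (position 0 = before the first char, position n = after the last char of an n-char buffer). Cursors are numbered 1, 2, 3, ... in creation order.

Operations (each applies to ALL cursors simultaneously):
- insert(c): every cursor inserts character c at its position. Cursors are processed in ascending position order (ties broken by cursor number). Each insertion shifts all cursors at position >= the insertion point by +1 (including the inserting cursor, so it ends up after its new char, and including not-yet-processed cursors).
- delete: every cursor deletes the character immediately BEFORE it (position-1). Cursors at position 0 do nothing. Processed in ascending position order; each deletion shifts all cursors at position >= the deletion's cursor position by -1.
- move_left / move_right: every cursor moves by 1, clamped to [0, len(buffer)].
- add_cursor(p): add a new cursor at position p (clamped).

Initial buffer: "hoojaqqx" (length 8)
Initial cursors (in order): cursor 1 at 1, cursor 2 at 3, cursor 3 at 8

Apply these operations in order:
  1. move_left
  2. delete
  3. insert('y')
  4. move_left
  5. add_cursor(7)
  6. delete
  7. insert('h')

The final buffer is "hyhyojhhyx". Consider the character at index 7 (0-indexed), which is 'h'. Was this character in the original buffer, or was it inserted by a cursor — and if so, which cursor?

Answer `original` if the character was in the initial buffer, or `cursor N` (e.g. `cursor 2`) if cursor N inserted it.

After op 1 (move_left): buffer="hoojaqqx" (len 8), cursors c1@0 c2@2 c3@7, authorship ........
After op 2 (delete): buffer="hojaqx" (len 6), cursors c1@0 c2@1 c3@5, authorship ......
After op 3 (insert('y')): buffer="yhyojaqyx" (len 9), cursors c1@1 c2@3 c3@8, authorship 1.2....3.
After op 4 (move_left): buffer="yhyojaqyx" (len 9), cursors c1@0 c2@2 c3@7, authorship 1.2....3.
After op 5 (add_cursor(7)): buffer="yhyojaqyx" (len 9), cursors c1@0 c2@2 c3@7 c4@7, authorship 1.2....3.
After op 6 (delete): buffer="yyojyx" (len 6), cursors c1@0 c2@1 c3@4 c4@4, authorship 12..3.
After op 7 (insert('h')): buffer="hyhyojhhyx" (len 10), cursors c1@1 c2@3 c3@8 c4@8, authorship 1122..343.
Authorship (.=original, N=cursor N): 1 1 2 2 . . 3 4 3 .
Index 7: author = 4

Answer: cursor 4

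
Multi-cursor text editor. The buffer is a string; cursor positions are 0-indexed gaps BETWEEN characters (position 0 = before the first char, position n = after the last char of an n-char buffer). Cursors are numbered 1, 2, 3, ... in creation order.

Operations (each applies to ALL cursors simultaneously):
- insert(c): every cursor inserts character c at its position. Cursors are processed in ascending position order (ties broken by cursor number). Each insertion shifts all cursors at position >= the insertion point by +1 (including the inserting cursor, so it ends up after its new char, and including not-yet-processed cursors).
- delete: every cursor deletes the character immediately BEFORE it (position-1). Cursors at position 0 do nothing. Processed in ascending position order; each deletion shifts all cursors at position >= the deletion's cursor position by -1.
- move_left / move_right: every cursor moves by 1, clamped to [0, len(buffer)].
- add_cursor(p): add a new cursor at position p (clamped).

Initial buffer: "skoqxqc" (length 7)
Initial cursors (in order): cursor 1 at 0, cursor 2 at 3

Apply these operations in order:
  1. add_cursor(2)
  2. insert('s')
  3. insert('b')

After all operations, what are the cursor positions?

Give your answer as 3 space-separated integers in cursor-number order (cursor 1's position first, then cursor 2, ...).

Answer: 2 9 6

Derivation:
After op 1 (add_cursor(2)): buffer="skoqxqc" (len 7), cursors c1@0 c3@2 c2@3, authorship .......
After op 2 (insert('s')): buffer="ssksosqxqc" (len 10), cursors c1@1 c3@4 c2@6, authorship 1..3.2....
After op 3 (insert('b')): buffer="sbsksbosbqxqc" (len 13), cursors c1@2 c3@6 c2@9, authorship 11..33.22....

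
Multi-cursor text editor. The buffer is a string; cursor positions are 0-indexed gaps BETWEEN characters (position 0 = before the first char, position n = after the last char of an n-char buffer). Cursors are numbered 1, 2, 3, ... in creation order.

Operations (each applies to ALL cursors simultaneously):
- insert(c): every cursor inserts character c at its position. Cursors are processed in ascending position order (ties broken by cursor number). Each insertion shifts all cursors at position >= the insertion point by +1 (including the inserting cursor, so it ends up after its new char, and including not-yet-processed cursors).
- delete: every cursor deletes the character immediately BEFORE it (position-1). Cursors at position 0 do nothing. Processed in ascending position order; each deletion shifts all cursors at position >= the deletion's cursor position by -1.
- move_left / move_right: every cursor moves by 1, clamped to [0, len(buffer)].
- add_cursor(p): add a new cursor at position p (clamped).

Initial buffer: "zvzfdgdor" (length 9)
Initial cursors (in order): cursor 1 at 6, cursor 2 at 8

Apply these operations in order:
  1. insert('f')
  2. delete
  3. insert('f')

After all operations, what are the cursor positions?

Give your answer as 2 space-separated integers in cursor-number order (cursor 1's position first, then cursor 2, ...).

Answer: 7 10

Derivation:
After op 1 (insert('f')): buffer="zvzfdgfdofr" (len 11), cursors c1@7 c2@10, authorship ......1..2.
After op 2 (delete): buffer="zvzfdgdor" (len 9), cursors c1@6 c2@8, authorship .........
After op 3 (insert('f')): buffer="zvzfdgfdofr" (len 11), cursors c1@7 c2@10, authorship ......1..2.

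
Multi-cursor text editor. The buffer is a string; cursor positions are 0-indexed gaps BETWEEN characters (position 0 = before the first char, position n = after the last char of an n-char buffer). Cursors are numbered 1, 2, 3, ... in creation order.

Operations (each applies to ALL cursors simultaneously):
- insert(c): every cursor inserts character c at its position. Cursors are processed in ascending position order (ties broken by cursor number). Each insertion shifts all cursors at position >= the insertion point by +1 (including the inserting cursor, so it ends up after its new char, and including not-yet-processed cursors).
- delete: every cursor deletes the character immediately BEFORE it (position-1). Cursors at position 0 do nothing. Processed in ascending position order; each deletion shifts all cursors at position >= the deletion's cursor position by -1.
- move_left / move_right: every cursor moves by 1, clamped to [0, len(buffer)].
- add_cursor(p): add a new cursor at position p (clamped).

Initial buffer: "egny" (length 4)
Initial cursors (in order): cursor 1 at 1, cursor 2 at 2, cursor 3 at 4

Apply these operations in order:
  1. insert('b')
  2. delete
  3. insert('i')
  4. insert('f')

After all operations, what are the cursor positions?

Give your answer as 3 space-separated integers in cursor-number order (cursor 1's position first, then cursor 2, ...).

After op 1 (insert('b')): buffer="ebgbnyb" (len 7), cursors c1@2 c2@4 c3@7, authorship .1.2..3
After op 2 (delete): buffer="egny" (len 4), cursors c1@1 c2@2 c3@4, authorship ....
After op 3 (insert('i')): buffer="eiginyi" (len 7), cursors c1@2 c2@4 c3@7, authorship .1.2..3
After op 4 (insert('f')): buffer="eifgifnyif" (len 10), cursors c1@3 c2@6 c3@10, authorship .11.22..33

Answer: 3 6 10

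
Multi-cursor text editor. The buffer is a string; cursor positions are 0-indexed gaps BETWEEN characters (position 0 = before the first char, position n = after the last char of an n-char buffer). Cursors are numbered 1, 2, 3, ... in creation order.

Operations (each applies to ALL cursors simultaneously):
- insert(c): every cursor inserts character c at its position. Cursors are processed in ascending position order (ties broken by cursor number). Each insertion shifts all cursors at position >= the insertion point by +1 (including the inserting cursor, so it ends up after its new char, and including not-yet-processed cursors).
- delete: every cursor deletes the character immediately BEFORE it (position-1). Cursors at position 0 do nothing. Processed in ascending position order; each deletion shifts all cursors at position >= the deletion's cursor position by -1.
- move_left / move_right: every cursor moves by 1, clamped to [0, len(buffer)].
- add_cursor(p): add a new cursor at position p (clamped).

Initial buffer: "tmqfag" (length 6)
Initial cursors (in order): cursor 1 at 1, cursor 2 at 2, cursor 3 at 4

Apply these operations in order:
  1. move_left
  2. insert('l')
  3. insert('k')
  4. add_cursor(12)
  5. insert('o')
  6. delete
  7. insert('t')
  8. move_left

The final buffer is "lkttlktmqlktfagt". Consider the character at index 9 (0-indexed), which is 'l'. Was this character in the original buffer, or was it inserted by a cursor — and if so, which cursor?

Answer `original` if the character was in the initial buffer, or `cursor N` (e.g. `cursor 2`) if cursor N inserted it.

Answer: cursor 3

Derivation:
After op 1 (move_left): buffer="tmqfag" (len 6), cursors c1@0 c2@1 c3@3, authorship ......
After op 2 (insert('l')): buffer="ltlmqlfag" (len 9), cursors c1@1 c2@3 c3@6, authorship 1.2..3...
After op 3 (insert('k')): buffer="lktlkmqlkfag" (len 12), cursors c1@2 c2@5 c3@9, authorship 11.22..33...
After op 4 (add_cursor(12)): buffer="lktlkmqlkfag" (len 12), cursors c1@2 c2@5 c3@9 c4@12, authorship 11.22..33...
After op 5 (insert('o')): buffer="lkotlkomqlkofago" (len 16), cursors c1@3 c2@7 c3@12 c4@16, authorship 111.222..333...4
After op 6 (delete): buffer="lktlkmqlkfag" (len 12), cursors c1@2 c2@5 c3@9 c4@12, authorship 11.22..33...
After op 7 (insert('t')): buffer="lkttlktmqlktfagt" (len 16), cursors c1@3 c2@7 c3@12 c4@16, authorship 111.222..333...4
After op 8 (move_left): buffer="lkttlktmqlktfagt" (len 16), cursors c1@2 c2@6 c3@11 c4@15, authorship 111.222..333...4
Authorship (.=original, N=cursor N): 1 1 1 . 2 2 2 . . 3 3 3 . . . 4
Index 9: author = 3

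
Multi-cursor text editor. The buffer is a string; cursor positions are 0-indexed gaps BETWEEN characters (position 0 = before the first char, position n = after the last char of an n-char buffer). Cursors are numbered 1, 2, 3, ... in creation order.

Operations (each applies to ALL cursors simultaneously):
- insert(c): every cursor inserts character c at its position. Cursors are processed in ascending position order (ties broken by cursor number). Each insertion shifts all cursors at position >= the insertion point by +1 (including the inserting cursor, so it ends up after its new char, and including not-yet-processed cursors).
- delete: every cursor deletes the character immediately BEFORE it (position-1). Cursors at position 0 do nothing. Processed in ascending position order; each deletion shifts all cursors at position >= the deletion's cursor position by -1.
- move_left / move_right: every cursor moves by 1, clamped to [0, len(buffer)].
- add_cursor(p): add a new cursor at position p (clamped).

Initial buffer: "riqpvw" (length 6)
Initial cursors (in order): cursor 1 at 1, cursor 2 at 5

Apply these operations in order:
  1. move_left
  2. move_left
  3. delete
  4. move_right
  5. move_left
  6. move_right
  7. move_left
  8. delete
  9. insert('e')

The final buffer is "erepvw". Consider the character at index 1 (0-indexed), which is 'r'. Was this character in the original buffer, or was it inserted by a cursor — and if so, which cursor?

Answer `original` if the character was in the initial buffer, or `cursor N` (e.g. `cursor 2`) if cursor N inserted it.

Answer: original

Derivation:
After op 1 (move_left): buffer="riqpvw" (len 6), cursors c1@0 c2@4, authorship ......
After op 2 (move_left): buffer="riqpvw" (len 6), cursors c1@0 c2@3, authorship ......
After op 3 (delete): buffer="ripvw" (len 5), cursors c1@0 c2@2, authorship .....
After op 4 (move_right): buffer="ripvw" (len 5), cursors c1@1 c2@3, authorship .....
After op 5 (move_left): buffer="ripvw" (len 5), cursors c1@0 c2@2, authorship .....
After op 6 (move_right): buffer="ripvw" (len 5), cursors c1@1 c2@3, authorship .....
After op 7 (move_left): buffer="ripvw" (len 5), cursors c1@0 c2@2, authorship .....
After op 8 (delete): buffer="rpvw" (len 4), cursors c1@0 c2@1, authorship ....
After op 9 (insert('e')): buffer="erepvw" (len 6), cursors c1@1 c2@3, authorship 1.2...
Authorship (.=original, N=cursor N): 1 . 2 . . .
Index 1: author = original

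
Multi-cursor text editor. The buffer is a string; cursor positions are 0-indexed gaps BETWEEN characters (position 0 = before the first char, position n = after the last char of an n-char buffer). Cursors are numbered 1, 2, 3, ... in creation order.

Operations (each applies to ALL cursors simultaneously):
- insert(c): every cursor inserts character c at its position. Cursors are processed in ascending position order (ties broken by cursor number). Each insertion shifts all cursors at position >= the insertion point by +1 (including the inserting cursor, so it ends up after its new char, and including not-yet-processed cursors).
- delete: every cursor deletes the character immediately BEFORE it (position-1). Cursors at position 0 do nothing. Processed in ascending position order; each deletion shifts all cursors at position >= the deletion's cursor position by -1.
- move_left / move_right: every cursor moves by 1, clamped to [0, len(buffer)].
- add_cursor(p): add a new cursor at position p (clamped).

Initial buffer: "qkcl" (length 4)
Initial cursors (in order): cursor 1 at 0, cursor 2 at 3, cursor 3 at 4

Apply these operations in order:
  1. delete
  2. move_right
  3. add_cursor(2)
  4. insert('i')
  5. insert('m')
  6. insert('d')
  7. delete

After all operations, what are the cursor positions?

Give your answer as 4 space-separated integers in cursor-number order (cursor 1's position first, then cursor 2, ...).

Answer: 3 10 10 10

Derivation:
After op 1 (delete): buffer="qk" (len 2), cursors c1@0 c2@2 c3@2, authorship ..
After op 2 (move_right): buffer="qk" (len 2), cursors c1@1 c2@2 c3@2, authorship ..
After op 3 (add_cursor(2)): buffer="qk" (len 2), cursors c1@1 c2@2 c3@2 c4@2, authorship ..
After op 4 (insert('i')): buffer="qikiii" (len 6), cursors c1@2 c2@6 c3@6 c4@6, authorship .1.234
After op 5 (insert('m')): buffer="qimkiiimmm" (len 10), cursors c1@3 c2@10 c3@10 c4@10, authorship .11.234234
After op 6 (insert('d')): buffer="qimdkiiimmmddd" (len 14), cursors c1@4 c2@14 c3@14 c4@14, authorship .111.234234234
After op 7 (delete): buffer="qimkiiimmm" (len 10), cursors c1@3 c2@10 c3@10 c4@10, authorship .11.234234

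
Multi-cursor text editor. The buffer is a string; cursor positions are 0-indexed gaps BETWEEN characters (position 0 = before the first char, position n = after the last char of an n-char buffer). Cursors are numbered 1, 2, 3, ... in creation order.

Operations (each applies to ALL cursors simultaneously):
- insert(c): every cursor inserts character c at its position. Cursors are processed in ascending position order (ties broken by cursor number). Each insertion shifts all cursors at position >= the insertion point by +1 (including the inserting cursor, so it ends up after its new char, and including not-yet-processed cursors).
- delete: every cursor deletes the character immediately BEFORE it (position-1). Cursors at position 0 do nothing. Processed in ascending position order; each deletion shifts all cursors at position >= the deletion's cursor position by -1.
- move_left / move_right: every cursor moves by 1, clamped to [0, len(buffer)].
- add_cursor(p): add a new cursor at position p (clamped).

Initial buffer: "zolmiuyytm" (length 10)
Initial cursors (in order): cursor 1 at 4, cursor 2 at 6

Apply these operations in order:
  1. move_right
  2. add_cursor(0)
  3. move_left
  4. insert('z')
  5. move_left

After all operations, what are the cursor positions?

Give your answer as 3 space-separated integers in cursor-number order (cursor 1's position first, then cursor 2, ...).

Answer: 5 8 0

Derivation:
After op 1 (move_right): buffer="zolmiuyytm" (len 10), cursors c1@5 c2@7, authorship ..........
After op 2 (add_cursor(0)): buffer="zolmiuyytm" (len 10), cursors c3@0 c1@5 c2@7, authorship ..........
After op 3 (move_left): buffer="zolmiuyytm" (len 10), cursors c3@0 c1@4 c2@6, authorship ..........
After op 4 (insert('z')): buffer="zzolmziuzyytm" (len 13), cursors c3@1 c1@6 c2@9, authorship 3....1..2....
After op 5 (move_left): buffer="zzolmziuzyytm" (len 13), cursors c3@0 c1@5 c2@8, authorship 3....1..2....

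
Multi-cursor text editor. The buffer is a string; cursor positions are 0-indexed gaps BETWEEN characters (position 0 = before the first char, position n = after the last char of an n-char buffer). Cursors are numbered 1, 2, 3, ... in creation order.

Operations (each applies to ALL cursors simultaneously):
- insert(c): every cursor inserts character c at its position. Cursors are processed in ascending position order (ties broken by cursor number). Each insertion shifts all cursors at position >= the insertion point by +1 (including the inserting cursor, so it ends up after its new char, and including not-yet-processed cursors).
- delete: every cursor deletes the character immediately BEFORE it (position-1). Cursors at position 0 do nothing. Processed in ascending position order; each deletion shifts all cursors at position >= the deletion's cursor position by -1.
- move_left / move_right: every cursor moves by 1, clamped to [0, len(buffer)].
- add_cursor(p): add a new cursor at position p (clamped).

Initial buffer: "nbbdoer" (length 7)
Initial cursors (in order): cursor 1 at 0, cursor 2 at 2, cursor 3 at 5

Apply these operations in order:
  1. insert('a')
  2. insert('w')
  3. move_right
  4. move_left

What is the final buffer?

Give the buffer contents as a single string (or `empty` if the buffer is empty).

Answer: awnbawbdoawer

Derivation:
After op 1 (insert('a')): buffer="anbabdoaer" (len 10), cursors c1@1 c2@4 c3@8, authorship 1..2...3..
After op 2 (insert('w')): buffer="awnbawbdoawer" (len 13), cursors c1@2 c2@6 c3@11, authorship 11..22...33..
After op 3 (move_right): buffer="awnbawbdoawer" (len 13), cursors c1@3 c2@7 c3@12, authorship 11..22...33..
After op 4 (move_left): buffer="awnbawbdoawer" (len 13), cursors c1@2 c2@6 c3@11, authorship 11..22...33..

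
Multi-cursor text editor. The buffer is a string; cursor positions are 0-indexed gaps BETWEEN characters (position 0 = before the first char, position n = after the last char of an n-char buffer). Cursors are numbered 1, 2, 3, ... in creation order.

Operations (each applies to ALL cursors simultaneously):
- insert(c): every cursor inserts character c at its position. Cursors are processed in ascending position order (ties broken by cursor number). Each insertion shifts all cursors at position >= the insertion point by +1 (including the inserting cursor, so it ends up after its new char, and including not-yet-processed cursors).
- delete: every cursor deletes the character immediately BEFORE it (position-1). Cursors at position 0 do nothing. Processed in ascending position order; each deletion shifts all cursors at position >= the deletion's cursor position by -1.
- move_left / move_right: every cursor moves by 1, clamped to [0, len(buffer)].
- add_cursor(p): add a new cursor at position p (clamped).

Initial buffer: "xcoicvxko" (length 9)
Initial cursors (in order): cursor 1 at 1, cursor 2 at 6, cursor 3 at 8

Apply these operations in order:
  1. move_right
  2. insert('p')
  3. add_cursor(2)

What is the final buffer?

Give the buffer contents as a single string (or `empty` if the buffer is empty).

Answer: xcpoicvxpkop

Derivation:
After op 1 (move_right): buffer="xcoicvxko" (len 9), cursors c1@2 c2@7 c3@9, authorship .........
After op 2 (insert('p')): buffer="xcpoicvxpkop" (len 12), cursors c1@3 c2@9 c3@12, authorship ..1.....2..3
After op 3 (add_cursor(2)): buffer="xcpoicvxpkop" (len 12), cursors c4@2 c1@3 c2@9 c3@12, authorship ..1.....2..3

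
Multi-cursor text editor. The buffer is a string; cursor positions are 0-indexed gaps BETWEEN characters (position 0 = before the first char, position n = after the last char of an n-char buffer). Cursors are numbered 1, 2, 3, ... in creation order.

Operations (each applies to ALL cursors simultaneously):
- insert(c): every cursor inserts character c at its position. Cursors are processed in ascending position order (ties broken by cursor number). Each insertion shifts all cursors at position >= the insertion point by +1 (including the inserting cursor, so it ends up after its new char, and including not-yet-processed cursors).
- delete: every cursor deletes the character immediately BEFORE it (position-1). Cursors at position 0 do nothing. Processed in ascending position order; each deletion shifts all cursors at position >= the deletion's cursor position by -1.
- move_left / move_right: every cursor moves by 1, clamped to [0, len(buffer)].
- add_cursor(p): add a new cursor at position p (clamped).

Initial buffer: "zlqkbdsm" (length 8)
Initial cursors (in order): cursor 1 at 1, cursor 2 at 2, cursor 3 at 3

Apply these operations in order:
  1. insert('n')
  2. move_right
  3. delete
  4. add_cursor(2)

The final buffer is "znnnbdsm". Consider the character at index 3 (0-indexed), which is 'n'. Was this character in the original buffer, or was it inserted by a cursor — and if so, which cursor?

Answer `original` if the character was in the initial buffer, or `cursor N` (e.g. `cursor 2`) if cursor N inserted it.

Answer: cursor 3

Derivation:
After op 1 (insert('n')): buffer="znlnqnkbdsm" (len 11), cursors c1@2 c2@4 c3@6, authorship .1.2.3.....
After op 2 (move_right): buffer="znlnqnkbdsm" (len 11), cursors c1@3 c2@5 c3@7, authorship .1.2.3.....
After op 3 (delete): buffer="znnnbdsm" (len 8), cursors c1@2 c2@3 c3@4, authorship .123....
After op 4 (add_cursor(2)): buffer="znnnbdsm" (len 8), cursors c1@2 c4@2 c2@3 c3@4, authorship .123....
Authorship (.=original, N=cursor N): . 1 2 3 . . . .
Index 3: author = 3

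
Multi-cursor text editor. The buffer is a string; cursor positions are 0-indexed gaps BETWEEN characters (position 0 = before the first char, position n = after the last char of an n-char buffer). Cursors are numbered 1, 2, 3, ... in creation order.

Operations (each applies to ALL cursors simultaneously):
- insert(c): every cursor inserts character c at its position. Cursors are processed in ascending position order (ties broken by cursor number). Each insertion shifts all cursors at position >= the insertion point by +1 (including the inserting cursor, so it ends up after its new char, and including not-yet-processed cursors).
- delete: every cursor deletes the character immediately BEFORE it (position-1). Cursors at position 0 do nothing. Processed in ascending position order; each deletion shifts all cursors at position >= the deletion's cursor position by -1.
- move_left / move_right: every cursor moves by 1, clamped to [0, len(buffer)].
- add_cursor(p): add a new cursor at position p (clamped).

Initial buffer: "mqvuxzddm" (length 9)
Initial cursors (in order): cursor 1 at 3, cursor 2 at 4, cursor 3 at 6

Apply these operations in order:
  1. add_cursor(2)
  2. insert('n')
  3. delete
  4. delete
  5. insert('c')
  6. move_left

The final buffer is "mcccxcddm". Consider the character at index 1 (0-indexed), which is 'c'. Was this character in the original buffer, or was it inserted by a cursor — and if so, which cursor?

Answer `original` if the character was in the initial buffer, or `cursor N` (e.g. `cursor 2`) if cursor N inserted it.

After op 1 (add_cursor(2)): buffer="mqvuxzddm" (len 9), cursors c4@2 c1@3 c2@4 c3@6, authorship .........
After op 2 (insert('n')): buffer="mqnvnunxznddm" (len 13), cursors c4@3 c1@5 c2@7 c3@10, authorship ..4.1.2..3...
After op 3 (delete): buffer="mqvuxzddm" (len 9), cursors c4@2 c1@3 c2@4 c3@6, authorship .........
After op 4 (delete): buffer="mxddm" (len 5), cursors c1@1 c2@1 c4@1 c3@2, authorship .....
After op 5 (insert('c')): buffer="mcccxcddm" (len 9), cursors c1@4 c2@4 c4@4 c3@6, authorship .124.3...
After op 6 (move_left): buffer="mcccxcddm" (len 9), cursors c1@3 c2@3 c4@3 c3@5, authorship .124.3...
Authorship (.=original, N=cursor N): . 1 2 4 . 3 . . .
Index 1: author = 1

Answer: cursor 1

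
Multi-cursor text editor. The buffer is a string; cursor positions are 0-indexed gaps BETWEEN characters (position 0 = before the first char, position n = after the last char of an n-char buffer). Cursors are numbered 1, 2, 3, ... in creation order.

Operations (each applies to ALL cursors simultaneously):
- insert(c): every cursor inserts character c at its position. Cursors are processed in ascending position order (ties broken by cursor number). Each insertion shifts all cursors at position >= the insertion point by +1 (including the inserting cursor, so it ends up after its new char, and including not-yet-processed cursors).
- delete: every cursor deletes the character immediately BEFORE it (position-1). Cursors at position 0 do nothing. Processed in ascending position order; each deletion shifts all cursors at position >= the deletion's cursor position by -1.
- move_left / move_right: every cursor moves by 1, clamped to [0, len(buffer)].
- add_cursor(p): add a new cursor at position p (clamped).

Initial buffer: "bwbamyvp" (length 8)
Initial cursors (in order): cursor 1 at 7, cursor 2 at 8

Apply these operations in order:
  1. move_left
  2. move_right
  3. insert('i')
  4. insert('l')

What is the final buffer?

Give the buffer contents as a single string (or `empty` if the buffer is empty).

After op 1 (move_left): buffer="bwbamyvp" (len 8), cursors c1@6 c2@7, authorship ........
After op 2 (move_right): buffer="bwbamyvp" (len 8), cursors c1@7 c2@8, authorship ........
After op 3 (insert('i')): buffer="bwbamyvipi" (len 10), cursors c1@8 c2@10, authorship .......1.2
After op 4 (insert('l')): buffer="bwbamyvilpil" (len 12), cursors c1@9 c2@12, authorship .......11.22

Answer: bwbamyvilpil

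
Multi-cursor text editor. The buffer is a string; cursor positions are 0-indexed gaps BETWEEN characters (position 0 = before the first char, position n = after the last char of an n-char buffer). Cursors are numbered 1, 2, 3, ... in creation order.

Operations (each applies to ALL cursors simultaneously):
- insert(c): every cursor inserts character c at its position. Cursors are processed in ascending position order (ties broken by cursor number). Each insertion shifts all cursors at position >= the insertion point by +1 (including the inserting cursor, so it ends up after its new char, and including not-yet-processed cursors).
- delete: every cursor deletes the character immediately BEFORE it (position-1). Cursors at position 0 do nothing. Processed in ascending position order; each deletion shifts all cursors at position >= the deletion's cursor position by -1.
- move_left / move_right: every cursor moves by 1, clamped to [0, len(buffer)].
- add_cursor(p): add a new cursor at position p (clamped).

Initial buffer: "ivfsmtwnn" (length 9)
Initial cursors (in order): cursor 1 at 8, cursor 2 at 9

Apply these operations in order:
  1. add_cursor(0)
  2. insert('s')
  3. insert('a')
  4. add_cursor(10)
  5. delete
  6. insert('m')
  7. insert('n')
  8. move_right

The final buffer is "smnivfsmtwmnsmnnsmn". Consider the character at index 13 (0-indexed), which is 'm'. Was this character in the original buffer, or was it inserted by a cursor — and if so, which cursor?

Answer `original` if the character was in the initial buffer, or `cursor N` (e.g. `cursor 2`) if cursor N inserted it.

Answer: cursor 1

Derivation:
After op 1 (add_cursor(0)): buffer="ivfsmtwnn" (len 9), cursors c3@0 c1@8 c2@9, authorship .........
After op 2 (insert('s')): buffer="sivfsmtwnsns" (len 12), cursors c3@1 c1@10 c2@12, authorship 3........1.2
After op 3 (insert('a')): buffer="saivfsmtwnsansa" (len 15), cursors c3@2 c1@12 c2@15, authorship 33........11.22
After op 4 (add_cursor(10)): buffer="saivfsmtwnsansa" (len 15), cursors c3@2 c4@10 c1@12 c2@15, authorship 33........11.22
After op 5 (delete): buffer="sivfsmtwsns" (len 11), cursors c3@1 c4@8 c1@9 c2@11, authorship 3.......1.2
After op 6 (insert('m')): buffer="smivfsmtwmsmnsm" (len 15), cursors c3@2 c4@10 c1@12 c2@15, authorship 33.......411.22
After op 7 (insert('n')): buffer="smnivfsmtwmnsmnnsmn" (len 19), cursors c3@3 c4@12 c1@15 c2@19, authorship 333.......44111.222
After op 8 (move_right): buffer="smnivfsmtwmnsmnnsmn" (len 19), cursors c3@4 c4@13 c1@16 c2@19, authorship 333.......44111.222
Authorship (.=original, N=cursor N): 3 3 3 . . . . . . . 4 4 1 1 1 . 2 2 2
Index 13: author = 1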